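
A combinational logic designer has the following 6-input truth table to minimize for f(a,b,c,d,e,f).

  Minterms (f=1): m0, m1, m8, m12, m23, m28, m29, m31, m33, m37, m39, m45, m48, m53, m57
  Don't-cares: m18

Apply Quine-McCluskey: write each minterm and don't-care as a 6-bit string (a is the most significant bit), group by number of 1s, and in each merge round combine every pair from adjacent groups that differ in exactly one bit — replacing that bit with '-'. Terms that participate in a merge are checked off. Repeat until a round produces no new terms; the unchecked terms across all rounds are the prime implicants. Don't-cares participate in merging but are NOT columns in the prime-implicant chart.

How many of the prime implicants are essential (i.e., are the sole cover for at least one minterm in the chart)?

Round 0: 000000✓ 000001✓ 001000✓ 001100✓ 010010 010111✓ 011100✓ 011101✓ 011111✓ 100001✓ 100101✓ 100111✓ 101101✓ 110000 110101✓ 111001
Round 1: -00001 0-1100 00-000 00000- 001-00 01-111 0111-1 01110- 1-0101 10-101 100-01 1001-1
PIs = {-00001, 0-1100, 00-000, 00000-, 001-00, 01-111, 010010, 0111-1, 01110-, 1-0101, 10-101, 100-01, 1001-1, 110000, 111001}
Coverage chart:
  m0: 00-000,00000-
  m1: -00001,00000-
  m8: 00-000,001-00
  m12: 0-1100,001-00
  m23: 01-111 ←essential
  m28: 0-1100,01110-
  m29: 0111-1,01110-
  m31: 01-111,0111-1
  m33: -00001,100-01
  m37: 1-0101,10-101,100-01,1001-1
  m39: 1001-1 ←essential
  m45: 10-101 ←essential
  m48: 110000 ←essential
  m53: 1-0101 ←essential
  m57: 111001 ←essential
Essential: 01-111, 1-0101, 10-101, 1001-1, 110000, 111001

6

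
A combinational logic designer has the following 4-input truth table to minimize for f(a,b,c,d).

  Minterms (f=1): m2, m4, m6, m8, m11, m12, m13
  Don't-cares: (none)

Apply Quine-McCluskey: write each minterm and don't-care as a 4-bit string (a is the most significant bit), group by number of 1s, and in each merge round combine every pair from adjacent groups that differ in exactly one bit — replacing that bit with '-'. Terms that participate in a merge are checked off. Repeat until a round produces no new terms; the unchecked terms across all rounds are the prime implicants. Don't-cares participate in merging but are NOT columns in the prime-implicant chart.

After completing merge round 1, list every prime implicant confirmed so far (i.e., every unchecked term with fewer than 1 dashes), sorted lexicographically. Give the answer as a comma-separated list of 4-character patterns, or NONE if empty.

Round 0: 0010✓ 0100✓ 0110✓ 1000✓ 1011 1100✓ 1101✓
Round 1: -100 0-10 01-0 1-00 110-
PIs = {-100, 0-10, 01-0, 1-00, 1011, 110-}

1011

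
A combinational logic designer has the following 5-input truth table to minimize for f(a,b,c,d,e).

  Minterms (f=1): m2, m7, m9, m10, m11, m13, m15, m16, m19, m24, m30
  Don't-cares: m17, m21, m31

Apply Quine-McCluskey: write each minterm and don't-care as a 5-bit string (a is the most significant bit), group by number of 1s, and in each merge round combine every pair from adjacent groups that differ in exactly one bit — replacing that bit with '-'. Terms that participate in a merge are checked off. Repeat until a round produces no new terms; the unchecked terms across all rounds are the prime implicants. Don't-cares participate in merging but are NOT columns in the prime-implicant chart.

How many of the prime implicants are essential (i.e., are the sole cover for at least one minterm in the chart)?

6

Round 0: 00010✓ 00111✓ 01001✓ 01010✓ 01011✓ 01101✓ 01111✓ 10000✓ 10001✓ 10011✓ 10101✓ 11000✓ 11110✓ 11111✓
Round 1: -1111 0-010 0-111 01-01✓ 01-11✓ 010-1✓ 0101- 011-1✓ 1-000 10-01 100-1 1000- 1111-
Round 2: 01--1
PIs = {-1111, 0-010, 0-111, 01--1, 0101-, 1-000, 10-01, 100-1, 1000-, 1111-}
Coverage chart:
  m2: 0-010 ←essential
  m7: 0-111 ←essential
  m9: 01--1 ←essential
  m10: 0-010,0101-
  m11: 01--1,0101-
  m13: 01--1 ←essential
  m15: -1111,0-111,01--1
  m16: 1-000,1000-
  m19: 100-1 ←essential
  m24: 1-000 ←essential
  m30: 1111- ←essential
Essential: 0-010, 0-111, 01--1, 1-000, 100-1, 1111-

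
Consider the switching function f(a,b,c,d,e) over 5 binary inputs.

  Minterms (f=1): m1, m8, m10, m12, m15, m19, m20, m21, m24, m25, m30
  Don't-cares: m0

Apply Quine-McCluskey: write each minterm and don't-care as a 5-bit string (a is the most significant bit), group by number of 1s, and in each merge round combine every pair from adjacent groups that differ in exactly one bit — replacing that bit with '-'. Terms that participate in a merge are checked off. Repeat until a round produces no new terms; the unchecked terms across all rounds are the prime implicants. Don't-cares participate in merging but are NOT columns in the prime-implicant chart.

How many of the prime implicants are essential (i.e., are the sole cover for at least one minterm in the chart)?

8

[col 0] 00000*, 00001*, 01000*, 01010*, 01100*, 01111, 10011, 10100*, 10101*, 11000*, 11001*, 11110
[col 1] -1000, 0-000, 0000-, 01-00, 010-0, 1010-, 1100-
Prime implicants: -1000, 0-000, 0000-, 01-00, 010-0, 01111, 10011, 1010-, 1100-, 11110
PI chart (minterm → PIs covering it):
  1 | 0000-  (sole → essential)
  8 | -1000,0-000,01-00,010-0
  10 | 010-0  (sole → essential)
  12 | 01-00  (sole → essential)
  15 | 01111  (sole → essential)
  19 | 10011  (sole → essential)
  20 | 1010-  (sole → essential)
  21 | 1010-  (sole → essential)
  24 | -1000,1100-
  25 | 1100-  (sole → essential)
  30 | 11110  (sole → essential)
Essential prime implicants: 0000-, 01-00, 010-0, 01111, 10011, 1010-, 1100-, 11110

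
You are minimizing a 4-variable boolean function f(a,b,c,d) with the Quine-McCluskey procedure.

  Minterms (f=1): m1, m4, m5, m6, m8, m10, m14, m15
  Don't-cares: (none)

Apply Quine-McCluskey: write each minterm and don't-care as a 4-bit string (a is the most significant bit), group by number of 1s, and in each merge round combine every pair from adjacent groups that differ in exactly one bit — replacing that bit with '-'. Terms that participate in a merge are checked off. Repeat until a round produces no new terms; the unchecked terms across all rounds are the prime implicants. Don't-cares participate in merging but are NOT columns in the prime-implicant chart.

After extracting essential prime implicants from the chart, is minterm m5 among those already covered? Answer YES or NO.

[col 0] 0001*, 0100*, 0101*, 0110*, 1000*, 1010*, 1110*, 1111*
[col 1] -110, 0-01, 01-0, 010-, 1-10, 10-0, 111-
Prime implicants: -110, 0-01, 01-0, 010-, 1-10, 10-0, 111-
PI chart (minterm → PIs covering it):
  1 | 0-01  (sole → essential)
  4 | 01-0,010-
  5 | 0-01,010-
  6 | -110,01-0
  8 | 10-0  (sole → essential)
  10 | 1-10,10-0
  14 | -110,1-10,111-
  15 | 111-  (sole → essential)
Essential prime implicants: 0-01, 10-0, 111-

YES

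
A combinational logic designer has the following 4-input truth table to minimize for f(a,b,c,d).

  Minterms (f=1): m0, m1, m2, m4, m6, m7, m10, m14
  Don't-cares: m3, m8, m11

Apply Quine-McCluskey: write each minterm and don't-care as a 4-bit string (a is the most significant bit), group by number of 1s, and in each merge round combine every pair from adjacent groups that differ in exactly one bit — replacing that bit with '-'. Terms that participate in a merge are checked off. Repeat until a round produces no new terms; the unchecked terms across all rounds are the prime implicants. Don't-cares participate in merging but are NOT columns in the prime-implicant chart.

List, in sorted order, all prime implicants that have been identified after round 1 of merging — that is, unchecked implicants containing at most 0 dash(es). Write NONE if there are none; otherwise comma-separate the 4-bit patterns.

NONE

[col 0] 0000*, 0001*, 0010*, 0011*, 0100*, 0110*, 0111*, 1000*, 1010*, 1011*, 1110*
[col 1] -000*, -010*, -011*, -110*, 0-00*, 0-10*, 0-11*, 00-0*, 00-1*, 000-*, 001-*, 01-0*, 011-*, 1-10*, 10-0*, 101-*
[col 2] --10, -0-0, -01-, 0--0, 0-1-, 00--
Prime implicants: --10, -0-0, -01-, 0--0, 0-1-, 00--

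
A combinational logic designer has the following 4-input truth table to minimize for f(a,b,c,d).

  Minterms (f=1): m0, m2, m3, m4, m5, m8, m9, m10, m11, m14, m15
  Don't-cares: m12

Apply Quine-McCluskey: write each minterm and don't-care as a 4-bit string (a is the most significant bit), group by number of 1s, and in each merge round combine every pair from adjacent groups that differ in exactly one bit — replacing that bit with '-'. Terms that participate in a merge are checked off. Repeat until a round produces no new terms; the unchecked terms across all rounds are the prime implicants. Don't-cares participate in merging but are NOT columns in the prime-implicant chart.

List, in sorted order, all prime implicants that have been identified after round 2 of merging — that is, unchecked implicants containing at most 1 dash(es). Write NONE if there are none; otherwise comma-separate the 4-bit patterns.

size-2^0 implicants → 0000(✓)  0010(✓)  0011(✓)  0100(✓)  0101(✓)  1000(✓)  1001(✓)  1010(✓)  1011(✓)  1100(✓)  1110(✓)  1111(✓)
size-2^1 implicants → -000(✓)  -010(✓)  -011(✓)  -100(✓)  0-00(✓)  00-0(✓)  001-(✓)  010-  1-00(✓)  1-10(✓)  1-11(✓)  10-0(✓)  10-1(✓)  100-(✓)  101-(✓)  11-0(✓)  111-(✓)
size-2^2 implicants → --00  -0-0  -01-  1--0  1-1-  10--
Unchecked terms (primes): --00, -0-0, -01-, 010-, 1--0, 1-1-, 10--

010-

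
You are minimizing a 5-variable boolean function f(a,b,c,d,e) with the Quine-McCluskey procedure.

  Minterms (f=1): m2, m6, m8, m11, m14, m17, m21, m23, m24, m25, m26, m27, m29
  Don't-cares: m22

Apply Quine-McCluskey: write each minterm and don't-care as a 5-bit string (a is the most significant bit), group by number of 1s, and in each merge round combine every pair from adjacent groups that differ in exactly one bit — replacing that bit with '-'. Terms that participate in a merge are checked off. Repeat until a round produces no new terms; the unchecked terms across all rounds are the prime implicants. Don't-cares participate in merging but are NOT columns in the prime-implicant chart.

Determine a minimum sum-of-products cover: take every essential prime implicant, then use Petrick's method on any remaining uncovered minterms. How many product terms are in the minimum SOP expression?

[col 0] 00010*, 00110*, 01000*, 01011*, 01110*, 10001*, 10101*, 10110*, 10111*, 11000*, 11001*, 11010*, 11011*, 11101*
[col 1] -0110, -1000, -1011, 0-110, 00-10, 1-001*, 1-101*, 10-01*, 101-1, 1011-, 11-01*, 110-0*, 110-1*, 1100-*, 1101-*
[col 2] 1--01, 110--
Prime implicants: -0110, -1000, -1011, 0-110, 00-10, 1--01, 101-1, 1011-, 110--
PI chart (minterm → PIs covering it):
  2 | 00-10  (sole → essential)
  6 | -0110,0-110,00-10
  8 | -1000  (sole → essential)
  11 | -1011  (sole → essential)
  14 | 0-110  (sole → essential)
  17 | 1--01  (sole → essential)
  21 | 1--01,101-1
  23 | 101-1,1011-
  24 | -1000,110--
  25 | 1--01,110--
  26 | 110--  (sole → essential)
  27 | -1011,110--
  29 | 1--01  (sole → essential)
Essential prime implicants: -1000, -1011, 0-110, 00-10, 1--01, 110--
Petrick residual → 101-1
Minimum SOP uses 7 PIs: bc'd'e' + bc'de + a'cde' + a'b'de' + ad'e + ab'ce + abc'

7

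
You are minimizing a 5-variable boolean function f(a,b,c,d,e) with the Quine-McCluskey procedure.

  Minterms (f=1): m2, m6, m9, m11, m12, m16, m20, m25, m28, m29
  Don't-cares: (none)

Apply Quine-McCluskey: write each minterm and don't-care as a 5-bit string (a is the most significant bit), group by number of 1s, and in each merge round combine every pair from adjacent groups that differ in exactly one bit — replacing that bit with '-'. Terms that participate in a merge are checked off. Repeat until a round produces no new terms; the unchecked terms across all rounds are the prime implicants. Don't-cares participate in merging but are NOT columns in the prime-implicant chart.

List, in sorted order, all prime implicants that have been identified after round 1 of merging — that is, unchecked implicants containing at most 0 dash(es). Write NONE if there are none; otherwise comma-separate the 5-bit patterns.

NONE

[col 0] 00010*, 00110*, 01001*, 01011*, 01100*, 10000*, 10100*, 11001*, 11100*, 11101*
[col 1] -1001, -1100, 00-10, 010-1, 1-100, 10-00, 11-01, 1110-
Prime implicants: -1001, -1100, 00-10, 010-1, 1-100, 10-00, 11-01, 1110-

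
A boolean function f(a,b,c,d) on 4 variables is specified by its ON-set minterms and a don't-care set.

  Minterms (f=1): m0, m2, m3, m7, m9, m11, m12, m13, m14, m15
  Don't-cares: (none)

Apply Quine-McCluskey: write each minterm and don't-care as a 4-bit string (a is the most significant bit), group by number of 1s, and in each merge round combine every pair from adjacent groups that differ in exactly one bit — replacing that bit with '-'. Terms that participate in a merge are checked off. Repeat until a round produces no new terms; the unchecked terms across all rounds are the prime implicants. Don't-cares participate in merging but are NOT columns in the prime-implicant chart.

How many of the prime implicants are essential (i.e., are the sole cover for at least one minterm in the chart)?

4

Round 0: 0000✓ 0010✓ 0011✓ 0111✓ 1001✓ 1011✓ 1100✓ 1101✓ 1110✓ 1111✓
Round 1: -011✓ -111✓ 0-11✓ 00-0 001- 1-01✓ 1-11✓ 10-1✓ 11-0✓ 11-1✓ 110-✓ 111-✓
Round 2: --11 1--1 11--
PIs = {--11, 00-0, 001-, 1--1, 11--}
Coverage chart:
  m0: 00-0 ←essential
  m2: 00-0,001-
  m3: --11,001-
  m7: --11 ←essential
  m9: 1--1 ←essential
  m11: --11,1--1
  m12: 11-- ←essential
  m13: 1--1,11--
  m14: 11-- ←essential
  m15: --11,1--1,11--
Essential: --11, 00-0, 1--1, 11--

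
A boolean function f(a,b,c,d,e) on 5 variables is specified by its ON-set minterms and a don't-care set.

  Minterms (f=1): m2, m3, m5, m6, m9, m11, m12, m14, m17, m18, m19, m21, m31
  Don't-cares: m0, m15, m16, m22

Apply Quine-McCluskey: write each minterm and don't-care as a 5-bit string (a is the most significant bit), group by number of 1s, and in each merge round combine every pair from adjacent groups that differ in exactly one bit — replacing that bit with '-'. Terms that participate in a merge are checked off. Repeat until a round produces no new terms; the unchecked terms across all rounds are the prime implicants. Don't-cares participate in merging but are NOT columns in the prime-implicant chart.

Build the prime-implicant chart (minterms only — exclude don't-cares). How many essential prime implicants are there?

Round 0: 00000✓ 00010✓ 00011✓ 00101✓ 00110✓ 01001✓ 01011✓ 01100✓ 01110✓ 01111✓ 10000✓ 10001✓ 10010✓ 10011✓ 10101✓ 10110✓ 11111✓
Round 1: -0000✓ -0010✓ -0011✓ -0101 -0110✓ -1111 0-011 0-110 00-10✓ 000-0✓ 0001-✓ 01-11 010-1 011-0 0111- 10-01 10-10✓ 100-0✓ 100-1✓ 1000-✓ 1001-✓
Round 2: -0-10 -00-0 -001- 100--
PIs = {-0-10, -00-0, -001-, -0101, -1111, 0-011, 0-110, 01-11, 010-1, 011-0, 0111-, 10-01, 100--}
Coverage chart:
  m2: -0-10,-00-0,-001-
  m3: -001-,0-011
  m5: -0101 ←essential
  m6: -0-10,0-110
  m9: 010-1 ←essential
  m11: 0-011,01-11,010-1
  m12: 011-0 ←essential
  m14: 0-110,011-0,0111-
  m17: 10-01,100--
  m18: -0-10,-00-0,-001-,100--
  m19: -001-,100--
  m21: -0101,10-01
  m31: -1111 ←essential
Essential: -0101, -1111, 010-1, 011-0

4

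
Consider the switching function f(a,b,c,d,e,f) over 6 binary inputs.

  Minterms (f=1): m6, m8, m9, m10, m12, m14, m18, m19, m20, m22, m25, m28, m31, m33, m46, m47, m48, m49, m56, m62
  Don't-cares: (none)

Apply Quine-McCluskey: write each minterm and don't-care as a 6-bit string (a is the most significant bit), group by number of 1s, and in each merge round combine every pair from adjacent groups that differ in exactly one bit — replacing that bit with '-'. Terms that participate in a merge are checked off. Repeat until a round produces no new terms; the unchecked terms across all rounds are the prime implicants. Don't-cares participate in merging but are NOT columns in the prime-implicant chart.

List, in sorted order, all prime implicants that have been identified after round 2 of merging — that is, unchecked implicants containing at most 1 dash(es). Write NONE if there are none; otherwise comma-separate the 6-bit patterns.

-01110, 0-0110, 0-1001, 0-1100, 00-110, 00100-, 01-100, 010-10, 01001-, 0101-0, 011111, 1-0001, 1-1110, 10111-, 11-000, 11000-

[col 0] 000110*, 001000*, 001001*, 001010*, 001100*, 001110*, 010010*, 010011*, 010100*, 010110*, 011001*, 011100*, 011111, 100001*, 101110*, 101111*, 110000*, 110001*, 111000*, 111110*
[col 1] -01110, 0-0110, 0-1001, 0-1100, 00-110, 001-00*, 001-10*, 0010-0*, 00100-, 0011-0*, 01-100, 010-10, 01001-, 0101-0, 1-0001, 1-1110, 10111-, 11-000, 11000-
[col 2] 001--0
Prime implicants: -01110, 0-0110, 0-1001, 0-1100, 00-110, 001--0, 00100-, 01-100, 010-10, 01001-, 0101-0, 011111, 1-0001, 1-1110, 10111-, 11-000, 11000-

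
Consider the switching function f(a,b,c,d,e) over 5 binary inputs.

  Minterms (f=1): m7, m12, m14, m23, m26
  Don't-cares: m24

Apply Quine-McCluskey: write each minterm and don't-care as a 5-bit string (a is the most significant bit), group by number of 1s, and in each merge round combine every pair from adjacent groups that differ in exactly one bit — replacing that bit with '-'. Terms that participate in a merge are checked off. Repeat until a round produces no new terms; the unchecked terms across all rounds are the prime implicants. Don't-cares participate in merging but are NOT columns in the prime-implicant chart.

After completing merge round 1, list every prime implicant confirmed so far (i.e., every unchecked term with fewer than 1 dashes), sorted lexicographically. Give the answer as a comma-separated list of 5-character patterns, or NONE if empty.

NONE

Round 0: 00111✓ 01100✓ 01110✓ 10111✓ 11000✓ 11010✓
Round 1: -0111 011-0 110-0
PIs = {-0111, 011-0, 110-0}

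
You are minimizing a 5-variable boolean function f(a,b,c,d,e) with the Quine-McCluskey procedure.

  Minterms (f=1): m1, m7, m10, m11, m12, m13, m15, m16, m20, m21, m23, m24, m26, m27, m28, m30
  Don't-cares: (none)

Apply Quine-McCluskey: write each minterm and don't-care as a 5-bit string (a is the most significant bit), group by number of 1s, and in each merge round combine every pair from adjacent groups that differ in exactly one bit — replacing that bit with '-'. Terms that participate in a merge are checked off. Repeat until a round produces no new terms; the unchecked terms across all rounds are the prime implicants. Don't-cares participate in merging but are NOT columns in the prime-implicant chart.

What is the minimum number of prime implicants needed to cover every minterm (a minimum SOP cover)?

Round 0: 00001 00111✓ 01010✓ 01011✓ 01100✓ 01101✓ 01111✓ 10000✓ 10100✓ 10101✓ 10111✓ 11000✓ 11010✓ 11011✓ 11100✓ 11110✓
Round 1: -0111 -1010✓ -1011✓ -1100 0-111 01-11 0101-✓ 011-1 0110- 1-000✓ 1-100✓ 10-00✓ 101-1 1010- 11-00✓ 11-10✓ 110-0✓ 1101-✓ 111-0✓
Round 2: -101- 1--00 11--0
PIs = {-0111, -101-, -1100, 0-111, 00001, 01-11, 011-1, 0110-, 1--00, 101-1, 1010-, 11--0}
Coverage chart:
  m1: 00001 ←essential
  m7: -0111,0-111
  m10: -101- ←essential
  m11: -101-,01-11
  m12: -1100,0110-
  m13: 011-1,0110-
  m15: 0-111,01-11,011-1
  m16: 1--00 ←essential
  m20: 1--00,1010-
  m21: 101-1,1010-
  m23: -0111,101-1
  m24: 1--00,11--0
  m26: -101-,11--0
  m27: -101- ←essential
  m28: -1100,1--00,11--0
  m30: 11--0 ←essential
Essential: -101-, 00001, 1--00, 11--0
Petrick residual → 0-111, 0110-, 101-1
Min cover (7 terms): bc'd + a'cde + a'b'c'd'e + a'bcd' + ad'e' + ab'ce + abe'

7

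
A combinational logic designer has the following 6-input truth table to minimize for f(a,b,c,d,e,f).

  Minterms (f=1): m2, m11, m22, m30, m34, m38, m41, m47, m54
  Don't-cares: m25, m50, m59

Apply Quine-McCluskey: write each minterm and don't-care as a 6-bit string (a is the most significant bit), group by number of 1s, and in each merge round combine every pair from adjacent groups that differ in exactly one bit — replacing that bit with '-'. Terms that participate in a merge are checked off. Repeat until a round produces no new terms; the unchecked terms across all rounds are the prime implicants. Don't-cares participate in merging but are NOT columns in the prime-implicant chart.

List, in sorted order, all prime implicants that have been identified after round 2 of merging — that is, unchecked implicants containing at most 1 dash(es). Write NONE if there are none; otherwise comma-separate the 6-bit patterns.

-00010, -10110, 001011, 01-110, 011001, 101001, 101111, 111011

size-2^0 implicants → 000010(✓)  001011  010110(✓)  011001  011110(✓)  100010(✓)  100110(✓)  101001  101111  110010(✓)  110110(✓)  111011
size-2^1 implicants → -00010  -10110  01-110  1-0010(✓)  1-0110(✓)  100-10(✓)  110-10(✓)
size-2^2 implicants → 1-0-10
Unchecked terms (primes): -00010, -10110, 001011, 01-110, 011001, 1-0-10, 101001, 101111, 111011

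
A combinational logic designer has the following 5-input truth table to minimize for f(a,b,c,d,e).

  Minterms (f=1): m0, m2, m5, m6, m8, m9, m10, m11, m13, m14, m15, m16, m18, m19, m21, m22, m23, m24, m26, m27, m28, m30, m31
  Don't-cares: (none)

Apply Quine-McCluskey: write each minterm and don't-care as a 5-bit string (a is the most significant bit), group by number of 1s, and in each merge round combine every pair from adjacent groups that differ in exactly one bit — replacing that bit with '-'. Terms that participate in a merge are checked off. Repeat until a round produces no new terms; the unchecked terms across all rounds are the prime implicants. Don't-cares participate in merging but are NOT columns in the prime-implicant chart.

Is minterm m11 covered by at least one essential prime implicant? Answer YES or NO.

NO

size-2^0 implicants → 00000(✓)  00010(✓)  00101(✓)  00110(✓)  01000(✓)  01001(✓)  01010(✓)  01011(✓)  01101(✓)  01110(✓)  01111(✓)  10000(✓)  10010(✓)  10011(✓)  10101(✓)  10110(✓)  10111(✓)  11000(✓)  11010(✓)  11011(✓)  11100(✓)  11110(✓)  11111(✓)
size-2^1 implicants → -0000(✓)  -0010(✓)  -0101  -0110(✓)  -1000(✓)  -1010(✓)  -1011(✓)  -1110(✓)  -1111(✓)  0-000(✓)  0-010(✓)  0-101  0-110(✓)  00-10(✓)  000-0(✓)  01-01(✓)  01-10(✓)  01-11(✓)  010-0(✓)  010-1(✓)  0100-(✓)  0101-(✓)  011-1(✓)  0111-(✓)  1-000(✓)  1-010(✓)  1-011(✓)  1-110(✓)  1-111(✓)  10-10(✓)  10-11(✓)  100-0(✓)  1001-(✓)  101-1  1011-(✓)  11-00(✓)  11-10(✓)  11-11(✓)  110-0(✓)  1101-(✓)  111-0(✓)  1111-(✓)
size-2^2 implicants → --000(✓)  --010(✓)  --110(✓)  -0-10(✓)  -00-0(✓)  -1-10(✓)  -1-11(✓)  -10-0(✓)  -101-(✓)  -111-(✓)  0--10(✓)  0-0-0(✓)  01--1  01-1-(✓)  010--  1--10(✓)  1--11(✓)  1-0-0(✓)  1-01-(✓)  1-11-(✓)  10-1-(✓)  11--0  11-1-(✓)
size-2^3 implicants → ---10  --0-0  -1-1-  1--1-
Unchecked terms (primes): ---10, --0-0, -0101, -1-1-, 0-101, 01--1, 010--, 1--1-, 101-1, 11--0
Minterm coverage:
  m0 ⊆ --0-0 [E]
  m2 ⊆ ---10,--0-0
  m5 ⊆ -0101,0-101
  m6 ⊆ ---10 [E]
  m8 ⊆ --0-0,010--
  m9 ⊆ 01--1,010--
  m10 ⊆ ---10,--0-0,-1-1-,010--
  m11 ⊆ -1-1-,01--1,010--
  m13 ⊆ 0-101,01--1
  m14 ⊆ ---10,-1-1-
  m15 ⊆ -1-1-,01--1
  m16 ⊆ --0-0 [E]
  m18 ⊆ ---10,--0-0,1--1-
  m19 ⊆ 1--1- [E]
  m21 ⊆ -0101,101-1
  m22 ⊆ ---10,1--1-
  m23 ⊆ 1--1-,101-1
  m24 ⊆ --0-0,11--0
  m26 ⊆ ---10,--0-0,-1-1-,1--1-,11--0
  m27 ⊆ -1-1-,1--1-
  m28 ⊆ 11--0 [E]
  m30 ⊆ ---10,-1-1-,1--1-,11--0
  m31 ⊆ -1-1-,1--1-
E = {---10, --0-0, 1--1-, 11--0}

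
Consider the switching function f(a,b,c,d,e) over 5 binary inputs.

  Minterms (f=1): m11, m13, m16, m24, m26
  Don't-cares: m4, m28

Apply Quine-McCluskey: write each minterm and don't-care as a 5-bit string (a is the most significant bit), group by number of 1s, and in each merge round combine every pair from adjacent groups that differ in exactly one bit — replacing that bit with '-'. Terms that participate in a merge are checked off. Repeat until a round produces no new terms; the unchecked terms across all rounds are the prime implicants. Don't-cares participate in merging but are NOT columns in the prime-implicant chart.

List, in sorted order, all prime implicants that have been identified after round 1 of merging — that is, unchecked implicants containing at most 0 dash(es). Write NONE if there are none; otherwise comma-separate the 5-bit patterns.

size-2^0 implicants → 00100  01011  01101  10000(✓)  11000(✓)  11010(✓)  11100(✓)
size-2^1 implicants → 1-000  11-00  110-0
Unchecked terms (primes): 00100, 01011, 01101, 1-000, 11-00, 110-0

00100, 01011, 01101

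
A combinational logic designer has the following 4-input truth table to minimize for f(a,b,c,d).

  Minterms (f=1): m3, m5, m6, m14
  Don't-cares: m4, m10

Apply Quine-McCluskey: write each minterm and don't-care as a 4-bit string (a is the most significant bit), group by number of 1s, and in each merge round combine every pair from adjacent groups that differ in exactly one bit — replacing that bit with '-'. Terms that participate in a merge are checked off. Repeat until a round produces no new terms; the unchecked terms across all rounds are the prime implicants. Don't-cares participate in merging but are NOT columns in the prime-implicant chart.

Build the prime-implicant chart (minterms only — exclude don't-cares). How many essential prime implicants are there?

[col 0] 0011, 0100*, 0101*, 0110*, 1010*, 1110*
[col 1] -110, 01-0, 010-, 1-10
Prime implicants: -110, 0011, 01-0, 010-, 1-10
PI chart (minterm → PIs covering it):
  3 | 0011  (sole → essential)
  5 | 010-  (sole → essential)
  6 | -110,01-0
  14 | -110,1-10
Essential prime implicants: 0011, 010-

2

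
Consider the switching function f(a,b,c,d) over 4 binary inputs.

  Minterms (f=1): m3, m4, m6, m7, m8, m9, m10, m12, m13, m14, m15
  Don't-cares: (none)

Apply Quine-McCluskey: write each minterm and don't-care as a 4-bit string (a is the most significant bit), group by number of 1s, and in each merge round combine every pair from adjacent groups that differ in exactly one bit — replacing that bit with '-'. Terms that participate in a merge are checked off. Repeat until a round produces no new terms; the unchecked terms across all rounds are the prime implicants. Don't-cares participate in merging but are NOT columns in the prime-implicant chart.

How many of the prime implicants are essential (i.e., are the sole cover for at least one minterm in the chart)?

[col 0] 0011*, 0100*, 0110*, 0111*, 1000*, 1001*, 1010*, 1100*, 1101*, 1110*, 1111*
[col 1] -100*, -110*, -111*, 0-11, 01-0*, 011-*, 1-00*, 1-01*, 1-10*, 10-0*, 100-*, 11-0*, 11-1*, 110-*, 111-*
[col 2] -1-0, -11-, 1--0, 1-0-, 11--
Prime implicants: -1-0, -11-, 0-11, 1--0, 1-0-, 11--
PI chart (minterm → PIs covering it):
  3 | 0-11  (sole → essential)
  4 | -1-0  (sole → essential)
  6 | -1-0,-11-
  7 | -11-,0-11
  8 | 1--0,1-0-
  9 | 1-0-  (sole → essential)
  10 | 1--0  (sole → essential)
  12 | -1-0,1--0,1-0-,11--
  13 | 1-0-,11--
  14 | -1-0,-11-,1--0,11--
  15 | -11-,11--
Essential prime implicants: -1-0, 0-11, 1--0, 1-0-

4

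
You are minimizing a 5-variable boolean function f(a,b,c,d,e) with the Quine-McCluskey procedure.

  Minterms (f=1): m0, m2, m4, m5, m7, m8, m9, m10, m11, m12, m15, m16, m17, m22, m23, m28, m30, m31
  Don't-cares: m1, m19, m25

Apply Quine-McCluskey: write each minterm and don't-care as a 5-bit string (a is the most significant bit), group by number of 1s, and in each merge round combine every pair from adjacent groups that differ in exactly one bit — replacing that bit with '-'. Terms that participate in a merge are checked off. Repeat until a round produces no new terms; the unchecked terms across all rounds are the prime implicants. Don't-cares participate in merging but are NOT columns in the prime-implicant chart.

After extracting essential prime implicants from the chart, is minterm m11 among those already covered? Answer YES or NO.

[col 0] 00000*, 00001*, 00010*, 00100*, 00101*, 00111*, 01000*, 01001*, 01010*, 01011*, 01100*, 01111*, 10000*, 10001*, 10011*, 10110*, 10111*, 11001*, 11100*, 11110*, 11111*
[col 1] -0000*, -0001*, -0111*, -1001*, -1100, -1111*, 0-000*, 0-001*, 0-010*, 0-100*, 0-111*, 00-00*, 00-01*, 000-0*, 0000-*, 001-1, 0010-*, 01-00*, 01-11, 010-0*, 010-1*, 0100-*, 0101-*, 1-001*, 1-110*, 1-111*, 10-11, 100-1, 1000-*, 1011-*, 111-0, 1111-*
[col 2] --001, --111, -000-, 0--00, 0-0-0, 0-00-, 00-0-, 010--, 1-11-
Prime implicants: --001, --111, -000-, -1100, 0--00, 0-0-0, 0-00-, 00-0-, 001-1, 01-11, 010--, 1-11-, 10-11, 100-1, 111-0
PI chart (minterm → PIs covering it):
  0 | -000-,0--00,0-0-0,0-00-,00-0-
  2 | 0-0-0  (sole → essential)
  4 | 0--00,00-0-
  5 | 00-0-,001-1
  7 | --111,001-1
  8 | 0--00,0-0-0,0-00-,010--
  9 | --001,0-00-,010--
  10 | 0-0-0,010--
  11 | 01-11,010--
  12 | -1100,0--00
  15 | --111,01-11
  16 | -000-  (sole → essential)
  17 | --001,-000-,100-1
  22 | 1-11-  (sole → essential)
  23 | --111,1-11-,10-11
  28 | -1100,111-0
  30 | 1-11-,111-0
  31 | --111,1-11-
Essential prime implicants: -000-, 0-0-0, 1-11-

NO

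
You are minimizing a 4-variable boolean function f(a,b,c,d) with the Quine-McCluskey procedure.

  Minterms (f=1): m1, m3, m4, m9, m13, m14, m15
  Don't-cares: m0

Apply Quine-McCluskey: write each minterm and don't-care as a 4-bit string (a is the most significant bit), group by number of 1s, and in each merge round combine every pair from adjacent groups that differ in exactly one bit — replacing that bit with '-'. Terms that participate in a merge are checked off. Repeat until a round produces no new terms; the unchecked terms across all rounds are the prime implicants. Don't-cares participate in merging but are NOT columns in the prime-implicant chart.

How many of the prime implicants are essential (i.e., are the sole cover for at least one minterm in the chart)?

3

Round 0: 0000✓ 0001✓ 0011✓ 0100✓ 1001✓ 1101✓ 1110✓ 1111✓
Round 1: -001 0-00 00-1 000- 1-01 11-1 111-
PIs = {-001, 0-00, 00-1, 000-, 1-01, 11-1, 111-}
Coverage chart:
  m1: -001,00-1,000-
  m3: 00-1 ←essential
  m4: 0-00 ←essential
  m9: -001,1-01
  m13: 1-01,11-1
  m14: 111- ←essential
  m15: 11-1,111-
Essential: 0-00, 00-1, 111-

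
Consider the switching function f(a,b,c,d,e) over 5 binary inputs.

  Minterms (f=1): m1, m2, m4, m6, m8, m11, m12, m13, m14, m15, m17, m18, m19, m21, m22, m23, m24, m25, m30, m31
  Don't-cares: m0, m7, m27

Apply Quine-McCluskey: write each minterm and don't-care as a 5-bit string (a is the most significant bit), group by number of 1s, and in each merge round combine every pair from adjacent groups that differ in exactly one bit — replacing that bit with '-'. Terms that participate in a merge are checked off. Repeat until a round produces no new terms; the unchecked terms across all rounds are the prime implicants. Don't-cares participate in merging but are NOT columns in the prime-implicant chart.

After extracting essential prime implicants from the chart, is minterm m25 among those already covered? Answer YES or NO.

size-2^0 implicants → 00000(✓)  00001(✓)  00010(✓)  00100(✓)  00110(✓)  00111(✓)  01000(✓)  01011(✓)  01100(✓)  01101(✓)  01110(✓)  01111(✓)  10001(✓)  10010(✓)  10011(✓)  10101(✓)  10110(✓)  10111(✓)  11000(✓)  11001(✓)  11011(✓)  11110(✓)  11111(✓)
size-2^1 implicants → -0001  -0010(✓)  -0110(✓)  -0111(✓)  -1000  -1011(✓)  -1110(✓)  -1111(✓)  0-000(✓)  0-100(✓)  0-110(✓)  0-111(✓)  00-00(✓)  00-10(✓)  000-0(✓)  0000-  001-0(✓)  0011-(✓)  01-00(✓)  01-11(✓)  011-0(✓)  011-1(✓)  0110-(✓)  0111-(✓)  1-001(✓)  1-011(✓)  1-110(✓)  1-111(✓)  10-01(✓)  10-10(✓)  10-11(✓)  100-1(✓)  1001-(✓)  101-1(✓)  1011-(✓)  11-11(✓)  110-1(✓)  1100-  1111-(✓)
size-2^2 implicants → --110(✓)  --111(✓)  -0-10  -011-(✓)  -1-11  -111-(✓)  0--00  0-1-0  0-11-(✓)  00--0  011--  1--11  1-0-1  1-11-(✓)  10--1  10-1-
size-2^3 implicants → --11-
Unchecked terms (primes): --11-, -0-10, -0001, -1-11, -1000, 0--00, 0-1-0, 00--0, 0000-, 011--, 1--11, 1-0-1, 10--1, 10-1-, 1100-
Minterm coverage:
  m1 ⊆ -0001,0000-
  m2 ⊆ -0-10,00--0
  m4 ⊆ 0--00,0-1-0,00--0
  m6 ⊆ --11-,-0-10,0-1-0,00--0
  m8 ⊆ -1000,0--00
  m11 ⊆ -1-11 [E]
  m12 ⊆ 0--00,0-1-0,011--
  m13 ⊆ 011-- [E]
  m14 ⊆ --11-,0-1-0,011--
  m15 ⊆ --11-,-1-11,011--
  m17 ⊆ -0001,1-0-1,10--1
  m18 ⊆ -0-10,10-1-
  m19 ⊆ 1--11,1-0-1,10--1,10-1-
  m21 ⊆ 10--1 [E]
  m22 ⊆ --11-,-0-10,10-1-
  m23 ⊆ --11-,1--11,10--1,10-1-
  m24 ⊆ -1000,1100-
  m25 ⊆ 1-0-1,1100-
  m30 ⊆ --11- [E]
  m31 ⊆ --11-,-1-11,1--11
E = {--11-, -1-11, 011--, 10--1}

NO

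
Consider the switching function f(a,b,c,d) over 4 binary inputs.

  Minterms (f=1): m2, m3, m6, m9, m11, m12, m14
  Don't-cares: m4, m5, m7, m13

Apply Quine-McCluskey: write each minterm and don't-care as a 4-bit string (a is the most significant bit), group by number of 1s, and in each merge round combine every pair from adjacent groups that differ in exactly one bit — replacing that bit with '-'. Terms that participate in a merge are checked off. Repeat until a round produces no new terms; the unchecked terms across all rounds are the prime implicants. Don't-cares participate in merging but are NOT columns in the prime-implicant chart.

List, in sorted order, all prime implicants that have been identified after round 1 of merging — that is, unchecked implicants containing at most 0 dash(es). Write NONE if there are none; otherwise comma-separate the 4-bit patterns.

NONE

Round 0: 0010✓ 0011✓ 0100✓ 0101✓ 0110✓ 0111✓ 1001✓ 1011✓ 1100✓ 1101✓ 1110✓
Round 1: -011 -100✓ -101✓ -110✓ 0-10✓ 0-11✓ 001-✓ 01-0✓ 01-1✓ 010-✓ 011-✓ 1-01 10-1 11-0✓ 110-✓
Round 2: -1-0 -10- 0-1- 01--
PIs = {-011, -1-0, -10-, 0-1-, 01--, 1-01, 10-1}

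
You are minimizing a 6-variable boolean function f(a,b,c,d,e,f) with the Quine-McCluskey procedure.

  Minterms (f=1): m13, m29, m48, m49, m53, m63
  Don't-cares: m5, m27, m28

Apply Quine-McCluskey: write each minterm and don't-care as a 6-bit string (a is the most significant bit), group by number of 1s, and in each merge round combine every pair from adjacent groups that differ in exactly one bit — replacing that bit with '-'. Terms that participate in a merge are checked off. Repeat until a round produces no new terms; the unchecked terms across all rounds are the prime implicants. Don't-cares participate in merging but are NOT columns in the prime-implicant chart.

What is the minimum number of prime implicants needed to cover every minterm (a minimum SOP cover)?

[col 0] 000101*, 001101*, 011011, 011100*, 011101*, 110000*, 110001*, 110101*, 111111
[col 1] 0-1101, 00-101, 01110-, 110-01, 11000-
Prime implicants: 0-1101, 00-101, 011011, 01110-, 110-01, 11000-, 111111
PI chart (minterm → PIs covering it):
  13 | 0-1101,00-101
  29 | 0-1101,01110-
  48 | 11000-  (sole → essential)
  49 | 110-01,11000-
  53 | 110-01  (sole → essential)
  63 | 111111  (sole → essential)
Essential prime implicants: 110-01, 11000-, 111111
Petrick residual → 0-1101
Minimum SOP uses 4 PIs: a'cde'f + abc'e'f + abc'd'e' + abcdef

4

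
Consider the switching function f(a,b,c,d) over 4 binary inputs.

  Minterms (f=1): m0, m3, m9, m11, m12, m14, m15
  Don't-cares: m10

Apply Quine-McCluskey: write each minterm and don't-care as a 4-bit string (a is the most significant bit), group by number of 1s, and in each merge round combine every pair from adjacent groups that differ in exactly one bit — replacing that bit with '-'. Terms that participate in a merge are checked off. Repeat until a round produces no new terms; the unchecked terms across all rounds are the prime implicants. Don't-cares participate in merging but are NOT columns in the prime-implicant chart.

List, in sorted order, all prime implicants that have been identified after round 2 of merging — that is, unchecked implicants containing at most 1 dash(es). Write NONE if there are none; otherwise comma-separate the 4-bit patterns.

[col 0] 0000, 0011*, 1001*, 1010*, 1011*, 1100*, 1110*, 1111*
[col 1] -011, 1-10*, 1-11*, 10-1, 101-*, 11-0, 111-*
[col 2] 1-1-
Prime implicants: -011, 0000, 1-1-, 10-1, 11-0

-011, 0000, 10-1, 11-0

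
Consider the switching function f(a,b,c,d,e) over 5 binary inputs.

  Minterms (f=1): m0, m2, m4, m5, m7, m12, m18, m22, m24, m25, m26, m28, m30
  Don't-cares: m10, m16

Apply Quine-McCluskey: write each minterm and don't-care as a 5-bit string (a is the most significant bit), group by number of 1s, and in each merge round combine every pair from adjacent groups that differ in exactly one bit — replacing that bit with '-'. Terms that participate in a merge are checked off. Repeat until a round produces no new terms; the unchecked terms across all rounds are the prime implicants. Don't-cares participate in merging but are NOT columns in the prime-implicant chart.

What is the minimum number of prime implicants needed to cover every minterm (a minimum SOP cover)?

Round 0: 00000✓ 00010✓ 00100✓ 00101✓ 00111✓ 01010✓ 01100✓ 10000✓ 10010✓ 10110✓ 11000✓ 11001✓ 11010✓ 11100✓ 11110✓
Round 1: -0000✓ -0010✓ -1010✓ -1100 0-010✓ 0-100 00-00 000-0✓ 001-1 0010- 1-000✓ 1-010✓ 1-110✓ 10-10✓ 100-0✓ 11-00✓ 11-10✓ 110-0✓ 1100- 111-0✓
Round 2: --010 -00-0 1--10 1-0-0 11--0
PIs = {--010, -00-0, -1100, 0-100, 00-00, 001-1, 0010-, 1--10, 1-0-0, 11--0, 1100-}
Coverage chart:
  m0: -00-0,00-00
  m2: --010,-00-0
  m4: 0-100,00-00,0010-
  m5: 001-1,0010-
  m7: 001-1 ←essential
  m12: -1100,0-100
  m18: --010,-00-0,1--10,1-0-0
  m22: 1--10 ←essential
  m24: 1-0-0,11--0,1100-
  m25: 1100- ←essential
  m26: --010,1--10,1-0-0,11--0
  m28: -1100,11--0
  m30: 1--10,11--0
Essential: 001-1, 1--10, 1100-
Petrick residual → --010, -1100, 00-00
Min cover (6 terms): c'de' + bcd'e' + a'b'd'e' + a'b'ce + ade' + abc'd'

6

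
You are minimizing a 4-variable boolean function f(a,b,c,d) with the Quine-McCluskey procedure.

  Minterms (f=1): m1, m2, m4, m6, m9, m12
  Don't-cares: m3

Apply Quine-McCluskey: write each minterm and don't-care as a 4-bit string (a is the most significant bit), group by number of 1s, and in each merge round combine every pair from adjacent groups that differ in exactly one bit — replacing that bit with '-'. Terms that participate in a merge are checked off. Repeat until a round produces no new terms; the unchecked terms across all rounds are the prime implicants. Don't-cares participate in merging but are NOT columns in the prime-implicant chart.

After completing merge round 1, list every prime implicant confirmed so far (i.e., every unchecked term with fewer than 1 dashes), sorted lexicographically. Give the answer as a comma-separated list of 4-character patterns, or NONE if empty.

[col 0] 0001*, 0010*, 0011*, 0100*, 0110*, 1001*, 1100*
[col 1] -001, -100, 0-10, 00-1, 001-, 01-0
Prime implicants: -001, -100, 0-10, 00-1, 001-, 01-0

NONE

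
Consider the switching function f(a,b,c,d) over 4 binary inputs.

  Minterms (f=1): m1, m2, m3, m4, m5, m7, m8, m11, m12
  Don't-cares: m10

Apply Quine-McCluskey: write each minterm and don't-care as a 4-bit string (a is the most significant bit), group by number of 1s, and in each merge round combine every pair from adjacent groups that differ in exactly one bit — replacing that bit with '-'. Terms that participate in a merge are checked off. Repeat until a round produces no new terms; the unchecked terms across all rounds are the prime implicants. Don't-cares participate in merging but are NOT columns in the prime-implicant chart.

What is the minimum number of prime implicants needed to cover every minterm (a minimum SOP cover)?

Round 0: 0001✓ 0010✓ 0011✓ 0100✓ 0101✓ 0111✓ 1000✓ 1010✓ 1011✓ 1100✓
Round 1: -010✓ -011✓ -100 0-01✓ 0-11✓ 00-1✓ 001-✓ 01-1✓ 010- 1-00 10-0 101-✓
Round 2: -01- 0--1
PIs = {-01-, -100, 0--1, 010-, 1-00, 10-0}
Coverage chart:
  m1: 0--1 ←essential
  m2: -01- ←essential
  m3: -01-,0--1
  m4: -100,010-
  m5: 0--1,010-
  m7: 0--1 ←essential
  m8: 1-00,10-0
  m11: -01- ←essential
  m12: -100,1-00
Essential: -01-, 0--1
Petrick residual → -100, 1-00
Min cover (4 terms): b'c + bc'd' + a'd + ac'd'

4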